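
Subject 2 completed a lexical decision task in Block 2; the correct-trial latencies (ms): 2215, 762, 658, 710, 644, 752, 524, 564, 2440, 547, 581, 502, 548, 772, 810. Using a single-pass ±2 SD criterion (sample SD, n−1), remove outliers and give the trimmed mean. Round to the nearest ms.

644 ms

n = 15, ΣRT = 13029, M = 868.600
Σ(x−M)² = 5074617.60; s = √(5074617.60/14) = 602.057
Cutoffs: 868.600 ± 2·602.057 → [-335.5, 2072.7]
Outside: 2215, 2440 → excluded.
Retained (n=13): Σ = 8374, mean = 8374/13 = 644.154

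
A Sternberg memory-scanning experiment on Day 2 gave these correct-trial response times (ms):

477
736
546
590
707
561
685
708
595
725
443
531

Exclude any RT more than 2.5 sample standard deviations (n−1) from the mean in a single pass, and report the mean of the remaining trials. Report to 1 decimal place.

n = 12, ΣRT = 7304, M = 608.667
Σ(x−M)² = 112658.67; s = √(112658.67/11) = 101.201
Cutoffs: 608.667 ± 2.5·101.201 → [355.7, 861.7]
No RTs fall outside the cutoffs; all 12 retained. Mean = 7304/12 = 608.667

608.7 ms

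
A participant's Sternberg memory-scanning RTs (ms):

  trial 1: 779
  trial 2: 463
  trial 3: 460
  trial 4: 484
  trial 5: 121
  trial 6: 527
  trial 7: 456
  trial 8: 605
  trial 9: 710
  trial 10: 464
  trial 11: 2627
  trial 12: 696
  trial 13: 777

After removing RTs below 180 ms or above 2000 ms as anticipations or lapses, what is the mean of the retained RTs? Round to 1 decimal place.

583.7 ms

Excluded: 121, 2627
Retained (n=11): Σ = 6421
Mean = 6421/11 = 583.7273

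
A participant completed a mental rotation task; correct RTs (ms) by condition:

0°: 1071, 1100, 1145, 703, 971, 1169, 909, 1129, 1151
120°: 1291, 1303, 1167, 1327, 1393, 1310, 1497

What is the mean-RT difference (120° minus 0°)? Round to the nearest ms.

288 ms

M(0°) = 9348/9 = 1038.667
M(120°) = 9288/7 = 1326.857
Difference = 1326.857 − 1038.667 = 288.190 ms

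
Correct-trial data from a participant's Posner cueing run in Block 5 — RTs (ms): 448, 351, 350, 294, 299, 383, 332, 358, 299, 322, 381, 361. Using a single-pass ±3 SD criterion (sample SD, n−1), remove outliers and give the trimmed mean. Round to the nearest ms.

n = 12, ΣRT = 4178, M = 348.167
Σ(x−M)² = 21245.67; s = √(21245.67/11) = 43.948
Cutoffs: 348.167 ± 3·43.948 → [216.3, 480.0]
No RTs fall outside the cutoffs; all 12 retained. Mean = 4178/12 = 348.167

348 ms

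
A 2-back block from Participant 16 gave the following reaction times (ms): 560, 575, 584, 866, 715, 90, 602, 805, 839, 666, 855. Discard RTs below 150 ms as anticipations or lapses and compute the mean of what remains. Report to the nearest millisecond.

Excluded: 90
Retained (n=10): Σ = 7067
Mean = 7067/10 = 706.7000

707 ms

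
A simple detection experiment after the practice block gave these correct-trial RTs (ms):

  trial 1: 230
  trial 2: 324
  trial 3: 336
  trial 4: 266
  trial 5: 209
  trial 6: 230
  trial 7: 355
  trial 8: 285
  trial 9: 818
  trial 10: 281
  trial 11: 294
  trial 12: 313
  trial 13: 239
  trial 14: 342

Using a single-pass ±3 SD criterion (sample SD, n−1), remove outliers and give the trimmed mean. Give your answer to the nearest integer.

n = 14, ΣRT = 4522, M = 323.000
Σ(x−M)² = 291328.00; s = √(291328.00/13) = 149.699
Cutoffs: 323.000 ± 3·149.699 → [-126.1, 772.1]
Outside: 818 → excluded.
Retained (n=13): Σ = 3704, mean = 3704/13 = 284.923

285 ms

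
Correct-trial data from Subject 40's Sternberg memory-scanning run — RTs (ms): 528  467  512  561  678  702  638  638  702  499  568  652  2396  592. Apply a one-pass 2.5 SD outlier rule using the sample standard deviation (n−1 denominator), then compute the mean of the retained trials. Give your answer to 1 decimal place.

595.2 ms

n = 14, ΣRT = 10133, M = 723.786
Σ(x−M)² = 3087006.36; s = √(3087006.36/13) = 487.301
Cutoffs: 723.786 ± 2.5·487.301 → [-494.5, 1942.0]
Outside: 2396 → excluded.
Retained (n=13): Σ = 7737, mean = 7737/13 = 595.154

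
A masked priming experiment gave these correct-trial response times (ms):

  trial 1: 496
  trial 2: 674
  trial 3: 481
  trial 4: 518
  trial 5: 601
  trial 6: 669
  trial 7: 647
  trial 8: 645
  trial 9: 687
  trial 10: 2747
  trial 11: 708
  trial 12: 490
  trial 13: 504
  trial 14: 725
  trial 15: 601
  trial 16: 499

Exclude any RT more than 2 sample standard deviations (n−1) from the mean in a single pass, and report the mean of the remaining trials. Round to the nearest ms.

596 ms

n = 16, ΣRT = 11692, M = 730.750
Σ(x−M)² = 4448629.00; s = √(4448629.00/15) = 544.587
Cutoffs: 730.750 ± 2·544.587 → [-358.4, 1819.9]
Outside: 2747 → excluded.
Retained (n=15): Σ = 8945, mean = 8945/15 = 596.333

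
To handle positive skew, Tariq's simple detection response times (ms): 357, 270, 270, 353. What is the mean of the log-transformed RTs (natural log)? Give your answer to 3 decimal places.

5.735

ln(RT): 5.8777, 5.5984, 5.5984, 5.8665
Σ ln(RT) = 22.9410
Mean = 22.9410/4 = 5.73526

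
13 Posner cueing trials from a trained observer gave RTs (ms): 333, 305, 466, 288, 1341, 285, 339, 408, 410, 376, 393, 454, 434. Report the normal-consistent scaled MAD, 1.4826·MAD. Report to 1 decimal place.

Sorted: 285, 288, 305, 333, 339, 376, 393, 408, 410, 434, 454, 466, 1341 → median = 393
|x − 393| sorted: 0, 15, 17, 17, 41, 54, 60, 61, 73, 88, 105, 108, 948 → MAD = 60
Robust SD ≈ 1.4826 × 60 = 88.956

89.0 ms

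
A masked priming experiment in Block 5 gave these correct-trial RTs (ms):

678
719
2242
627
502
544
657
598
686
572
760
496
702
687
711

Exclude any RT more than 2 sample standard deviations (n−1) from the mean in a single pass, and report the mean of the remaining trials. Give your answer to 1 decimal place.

n = 15, ΣRT = 11181, M = 745.400
Σ(x−M)² = 2490903.60; s = √(2490903.60/14) = 421.808
Cutoffs: 745.400 ± 2·421.808 → [-98.2, 1589.0]
Outside: 2242 → excluded.
Retained (n=14): Σ = 8939, mean = 8939/14 = 638.500

638.5 ms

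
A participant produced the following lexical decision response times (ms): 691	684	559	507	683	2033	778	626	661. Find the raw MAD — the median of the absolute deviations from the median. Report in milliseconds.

57 ms

Sorted: 507, 559, 626, 661, 683, 684, 691, 778, 2033 → median = 683
|x − 683|: 8, 1, 124, 176, 0, 1350, 95, 57, 22
Sorted deviations: 0, 1, 8, 22, 57, 95, 124, 176, 1350 → MAD = 57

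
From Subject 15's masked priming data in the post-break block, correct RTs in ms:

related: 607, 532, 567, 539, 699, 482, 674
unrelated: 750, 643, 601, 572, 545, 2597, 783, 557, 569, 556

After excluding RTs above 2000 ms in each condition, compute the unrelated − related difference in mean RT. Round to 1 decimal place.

33.8 ms

unrelated: exclude 2597
M(related) = 4100/7 = 585.714
M(unrelated) = 5576/9 = 619.556
Difference = 619.556 − 585.714 = 33.841 ms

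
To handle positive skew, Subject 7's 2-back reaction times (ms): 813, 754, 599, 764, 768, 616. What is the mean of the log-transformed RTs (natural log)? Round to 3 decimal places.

6.571

ln(RT): 6.7007, 6.6254, 6.3953, 6.6386, 6.6438, 6.4232
Σ ln(RT) = 39.4270
Mean = 39.4270/6 = 6.57116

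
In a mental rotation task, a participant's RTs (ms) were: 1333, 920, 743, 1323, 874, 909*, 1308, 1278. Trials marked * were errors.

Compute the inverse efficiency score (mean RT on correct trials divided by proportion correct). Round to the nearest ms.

1270 ms

Correct trials (n=7): 1333, 920, 743, 1323, 874, 1308, 1278
Mean correct RT = 7779/7 = 1111.2857 ms
Proportion correct = 7/8
IES = 1111.2857 / (7/8) = 1270.041 ms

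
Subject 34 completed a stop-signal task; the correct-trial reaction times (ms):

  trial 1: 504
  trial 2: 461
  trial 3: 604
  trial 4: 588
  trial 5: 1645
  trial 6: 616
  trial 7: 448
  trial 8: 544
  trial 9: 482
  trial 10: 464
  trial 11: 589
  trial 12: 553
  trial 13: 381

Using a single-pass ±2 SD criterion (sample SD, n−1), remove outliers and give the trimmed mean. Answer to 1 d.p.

n = 13, ΣRT = 7879, M = 606.077
Σ(x−M)² = 1229448.92; s = √(1229448.92/12) = 320.084
Cutoffs: 606.077 ± 2·320.084 → [-34.1, 1246.2]
Outside: 1645 → excluded.
Retained (n=12): Σ = 6234, mean = 6234/12 = 519.500

519.5 ms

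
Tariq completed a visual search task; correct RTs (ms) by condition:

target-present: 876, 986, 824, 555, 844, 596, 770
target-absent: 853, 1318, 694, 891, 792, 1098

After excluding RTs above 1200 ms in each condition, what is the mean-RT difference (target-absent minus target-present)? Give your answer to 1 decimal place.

86.9 ms

target-absent: exclude 1318
M(target-present) = 5451/7 = 778.714
M(target-absent) = 4328/5 = 865.600
Difference = 865.600 − 778.714 = 86.886 ms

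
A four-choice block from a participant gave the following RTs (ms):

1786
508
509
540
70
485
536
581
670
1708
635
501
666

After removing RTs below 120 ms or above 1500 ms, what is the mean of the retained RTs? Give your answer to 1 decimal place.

Excluded: 70, 1708, 1786
Retained (n=10): Σ = 5631
Mean = 5631/10 = 563.1000

563.1 ms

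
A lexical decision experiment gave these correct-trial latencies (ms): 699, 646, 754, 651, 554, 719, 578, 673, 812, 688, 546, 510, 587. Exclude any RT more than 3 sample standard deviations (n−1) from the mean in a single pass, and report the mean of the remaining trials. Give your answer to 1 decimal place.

647.5 ms

n = 13, ΣRT = 8417, M = 647.462
Σ(x−M)² = 94913.23; s = √(94913.23/12) = 88.935
Cutoffs: 647.462 ± 3·88.935 → [380.7, 914.3]
No RTs fall outside the cutoffs; all 13 retained. Mean = 8417/13 = 647.462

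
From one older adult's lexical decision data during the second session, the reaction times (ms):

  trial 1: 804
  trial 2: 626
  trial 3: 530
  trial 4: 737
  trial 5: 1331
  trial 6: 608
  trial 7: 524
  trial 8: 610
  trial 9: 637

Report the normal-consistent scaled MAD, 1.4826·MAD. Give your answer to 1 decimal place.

Sorted: 524, 530, 608, 610, 626, 637, 737, 804, 1331 → median = 626
|x − 626| sorted: 0, 11, 16, 18, 96, 102, 111, 178, 705 → MAD = 96
Robust SD ≈ 1.4826 × 96 = 142.330

142.3 ms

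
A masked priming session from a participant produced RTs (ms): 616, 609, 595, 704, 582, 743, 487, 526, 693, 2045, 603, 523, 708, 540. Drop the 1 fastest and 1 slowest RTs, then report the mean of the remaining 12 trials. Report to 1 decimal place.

Sorted: 487, 523, 526, 540, 582, 595, 603, 609, 616, 693, 704, 708, 743, 2045
Drop lowest 1 (487) and highest 1 (2045)
Remaining (n=12): Σ = 7442, mean = 7442/12 = 620.167

620.2 ms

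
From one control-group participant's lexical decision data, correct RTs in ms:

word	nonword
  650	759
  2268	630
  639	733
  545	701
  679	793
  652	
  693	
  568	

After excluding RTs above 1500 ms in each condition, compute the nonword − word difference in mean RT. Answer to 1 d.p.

word: exclude 2268
M(word) = 4426/7 = 632.286
M(nonword) = 3616/5 = 723.200
Difference = 723.200 − 632.286 = 90.914 ms

90.9 ms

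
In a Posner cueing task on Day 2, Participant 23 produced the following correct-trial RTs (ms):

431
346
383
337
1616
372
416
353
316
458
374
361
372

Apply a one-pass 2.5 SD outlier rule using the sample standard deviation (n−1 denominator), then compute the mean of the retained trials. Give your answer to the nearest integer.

n = 13, ΣRT = 6135, M = 471.923
Σ(x−M)² = 1436192.92; s = √(1436192.92/12) = 345.952
Cutoffs: 471.923 ± 2.5·345.952 → [-393.0, 1336.8]
Outside: 1616 → excluded.
Retained (n=12): Σ = 4519, mean = 4519/12 = 376.583

377 ms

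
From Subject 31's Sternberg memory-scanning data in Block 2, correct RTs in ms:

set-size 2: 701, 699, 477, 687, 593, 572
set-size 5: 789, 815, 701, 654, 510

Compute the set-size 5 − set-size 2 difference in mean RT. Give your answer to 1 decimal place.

M(set-size 2) = 3729/6 = 621.500
M(set-size 5) = 3469/5 = 693.800
Difference = 693.800 − 621.500 = 72.300 ms

72.3 ms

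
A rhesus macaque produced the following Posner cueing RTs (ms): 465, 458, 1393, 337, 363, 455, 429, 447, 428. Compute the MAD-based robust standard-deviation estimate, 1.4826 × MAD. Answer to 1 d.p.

26.7 ms

Sorted: 337, 363, 428, 429, 447, 455, 458, 465, 1393 → median = 447
|x − 447| sorted: 0, 8, 11, 18, 18, 19, 84, 110, 946 → MAD = 18
Robust SD ≈ 1.4826 × 18 = 26.687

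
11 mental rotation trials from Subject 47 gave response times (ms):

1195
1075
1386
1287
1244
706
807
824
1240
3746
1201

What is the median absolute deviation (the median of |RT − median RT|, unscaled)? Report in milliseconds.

126 ms

Sorted: 706, 807, 824, 1075, 1195, 1201, 1240, 1244, 1287, 1386, 3746 → median = 1201
|x − 1201|: 6, 126, 185, 86, 43, 495, 394, 377, 39, 2545, 0
Sorted deviations: 0, 6, 39, 43, 86, 126, 185, 377, 394, 495, 2545 → MAD = 126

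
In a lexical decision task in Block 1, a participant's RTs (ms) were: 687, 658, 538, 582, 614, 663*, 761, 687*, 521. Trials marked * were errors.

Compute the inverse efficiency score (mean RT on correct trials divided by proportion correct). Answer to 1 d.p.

Correct trials (n=7): 687, 658, 538, 582, 614, 761, 521
Mean correct RT = 4361/7 = 623.0000 ms
Proportion correct = 7/9
IES = 623.0000 / (7/9) = 801.000 ms

801.0 ms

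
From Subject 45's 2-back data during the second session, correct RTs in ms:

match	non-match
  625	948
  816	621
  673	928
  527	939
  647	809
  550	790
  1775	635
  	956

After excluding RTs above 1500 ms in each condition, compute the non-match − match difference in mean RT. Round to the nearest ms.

match: exclude 1775
M(match) = 3838/6 = 639.667
M(non-match) = 6626/8 = 828.250
Difference = 828.250 − 639.667 = 188.583 ms

189 ms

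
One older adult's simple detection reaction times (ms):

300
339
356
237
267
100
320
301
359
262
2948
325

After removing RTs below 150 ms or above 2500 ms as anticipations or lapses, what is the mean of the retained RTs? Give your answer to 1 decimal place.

Excluded: 100, 2948
Retained (n=10): Σ = 3066
Mean = 3066/10 = 306.6000

306.6 ms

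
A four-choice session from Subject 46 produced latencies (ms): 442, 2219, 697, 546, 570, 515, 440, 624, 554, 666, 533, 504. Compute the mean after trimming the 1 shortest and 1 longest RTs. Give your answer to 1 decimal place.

565.1 ms

Sorted: 440, 442, 504, 515, 533, 546, 554, 570, 624, 666, 697, 2219
Drop lowest 1 (440) and highest 1 (2219)
Remaining (n=10): Σ = 5651, mean = 5651/10 = 565.100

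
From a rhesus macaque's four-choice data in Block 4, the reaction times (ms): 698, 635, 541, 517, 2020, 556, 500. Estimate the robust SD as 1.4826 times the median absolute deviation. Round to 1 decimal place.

Sorted: 500, 517, 541, 556, 635, 698, 2020 → median = 556
|x − 556| sorted: 0, 15, 39, 56, 79, 142, 1464 → MAD = 56
Robust SD ≈ 1.4826 × 56 = 83.026

83.0 ms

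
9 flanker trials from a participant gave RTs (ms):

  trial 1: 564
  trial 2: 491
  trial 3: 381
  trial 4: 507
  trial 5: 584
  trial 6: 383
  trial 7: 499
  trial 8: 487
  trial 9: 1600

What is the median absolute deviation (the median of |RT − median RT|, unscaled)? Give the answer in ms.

65 ms

Sorted: 381, 383, 487, 491, 499, 507, 564, 584, 1600 → median = 499
|x − 499|: 65, 8, 118, 8, 85, 116, 0, 12, 1101
Sorted deviations: 0, 8, 8, 12, 65, 85, 116, 118, 1101 → MAD = 65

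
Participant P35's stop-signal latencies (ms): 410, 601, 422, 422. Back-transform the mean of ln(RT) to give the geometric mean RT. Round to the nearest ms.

458 ms

ln(RT): 6.0162, 6.3986, 6.0450, 6.0450
Mean ln(RT) = 24.5048/4 = 6.12619
Geometric mean = exp(6.12619) = 457.69 ms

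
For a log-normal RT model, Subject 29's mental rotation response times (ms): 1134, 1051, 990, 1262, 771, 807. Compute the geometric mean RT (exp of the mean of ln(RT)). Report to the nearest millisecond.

987 ms

ln(RT): 7.0335, 6.9575, 6.8977, 7.1405, 6.6477, 6.6933
Mean ln(RT) = 41.3702/6 = 6.89503
Geometric mean = exp(6.89503) = 987.35 ms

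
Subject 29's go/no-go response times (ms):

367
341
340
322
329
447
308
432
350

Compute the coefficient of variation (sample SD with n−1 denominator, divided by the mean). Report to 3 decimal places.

0.135

n = 9, Σ = 3236, M = 359.5556
Σ(x−M)² = 18770.222; s = √(18770.222/8) = 48.4384
CV = 48.4384 / 359.5556 = 0.13472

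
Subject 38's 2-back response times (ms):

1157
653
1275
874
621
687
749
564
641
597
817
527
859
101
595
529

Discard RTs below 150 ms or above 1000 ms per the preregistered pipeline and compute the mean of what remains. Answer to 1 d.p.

670.2 ms

Excluded: 101, 1157, 1275
Retained (n=13): Σ = 8713
Mean = 8713/13 = 670.2308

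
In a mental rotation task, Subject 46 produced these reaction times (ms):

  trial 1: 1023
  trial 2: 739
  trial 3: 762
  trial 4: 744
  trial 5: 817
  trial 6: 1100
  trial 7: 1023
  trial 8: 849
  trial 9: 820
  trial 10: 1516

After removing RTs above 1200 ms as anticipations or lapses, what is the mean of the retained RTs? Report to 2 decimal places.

Excluded: 1516
Retained (n=9): Σ = 7877
Mean = 7877/9 = 875.2222

875.22 ms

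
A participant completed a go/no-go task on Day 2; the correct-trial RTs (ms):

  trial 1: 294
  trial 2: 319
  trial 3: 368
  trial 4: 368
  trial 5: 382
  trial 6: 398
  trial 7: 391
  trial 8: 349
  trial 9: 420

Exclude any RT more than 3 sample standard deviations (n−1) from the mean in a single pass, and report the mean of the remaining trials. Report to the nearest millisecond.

365 ms

n = 9, ΣRT = 3289, M = 365.444
Σ(x−M)² = 12508.22; s = √(12508.22/8) = 39.541
Cutoffs: 365.444 ± 3·39.541 → [246.8, 484.1]
No RTs fall outside the cutoffs; all 9 retained. Mean = 3289/9 = 365.444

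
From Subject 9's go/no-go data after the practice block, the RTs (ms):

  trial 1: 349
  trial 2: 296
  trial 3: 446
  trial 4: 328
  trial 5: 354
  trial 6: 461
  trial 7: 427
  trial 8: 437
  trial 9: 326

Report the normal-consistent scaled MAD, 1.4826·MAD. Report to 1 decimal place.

86.0 ms

Sorted: 296, 326, 328, 349, 354, 427, 437, 446, 461 → median = 354
|x − 354| sorted: 0, 5, 26, 28, 58, 73, 83, 92, 107 → MAD = 58
Robust SD ≈ 1.4826 × 58 = 85.991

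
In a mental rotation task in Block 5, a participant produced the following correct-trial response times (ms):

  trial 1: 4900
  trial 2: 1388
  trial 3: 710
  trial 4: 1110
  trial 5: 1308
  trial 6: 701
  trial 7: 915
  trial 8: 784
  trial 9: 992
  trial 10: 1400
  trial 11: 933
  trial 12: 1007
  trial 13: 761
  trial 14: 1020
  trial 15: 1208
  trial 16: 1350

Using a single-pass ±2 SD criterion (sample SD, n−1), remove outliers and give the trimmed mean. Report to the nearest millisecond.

n = 16, ΣRT = 20487, M = 1280.438
Σ(x−M)² = 14824453.94; s = √(14824453.94/15) = 994.131
Cutoffs: 1280.438 ± 2·994.131 → [-707.8, 3268.7]
Outside: 4900 → excluded.
Retained (n=15): Σ = 15587, mean = 15587/15 = 1039.133

1039 ms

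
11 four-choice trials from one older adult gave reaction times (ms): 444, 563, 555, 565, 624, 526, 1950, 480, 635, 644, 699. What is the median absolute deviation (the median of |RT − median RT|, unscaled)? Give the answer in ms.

70 ms

Sorted: 444, 480, 526, 555, 563, 565, 624, 635, 644, 699, 1950 → median = 565
|x − 565|: 121, 2, 10, 0, 59, 39, 1385, 85, 70, 79, 134
Sorted deviations: 0, 2, 10, 39, 59, 70, 79, 85, 121, 134, 1385 → MAD = 70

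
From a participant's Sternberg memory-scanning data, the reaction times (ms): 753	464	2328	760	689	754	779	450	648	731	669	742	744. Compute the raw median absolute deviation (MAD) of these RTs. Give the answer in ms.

37 ms

Sorted: 450, 464, 648, 669, 689, 731, 742, 744, 753, 754, 760, 779, 2328 → median = 742
|x − 742|: 11, 278, 1586, 18, 53, 12, 37, 292, 94, 11, 73, 0, 2
Sorted deviations: 0, 2, 11, 11, 12, 18, 37, 53, 73, 94, 278, 292, 1586 → MAD = 37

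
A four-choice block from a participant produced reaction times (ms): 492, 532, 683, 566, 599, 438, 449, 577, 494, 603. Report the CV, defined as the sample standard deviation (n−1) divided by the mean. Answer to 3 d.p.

n = 10, Σ = 5433, M = 543.3000
Σ(x−M)² = 53004.100; s = √(53004.100/9) = 76.7421
CV = 76.7421 / 543.3000 = 0.14125

0.141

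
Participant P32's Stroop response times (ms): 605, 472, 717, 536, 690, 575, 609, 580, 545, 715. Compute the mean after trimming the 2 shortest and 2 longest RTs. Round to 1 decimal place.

600.7 ms

Sorted: 472, 536, 545, 575, 580, 605, 609, 690, 715, 717
Drop lowest 2 (472, 536) and highest 2 (715, 717)
Remaining (n=6): Σ = 3604, mean = 3604/6 = 600.667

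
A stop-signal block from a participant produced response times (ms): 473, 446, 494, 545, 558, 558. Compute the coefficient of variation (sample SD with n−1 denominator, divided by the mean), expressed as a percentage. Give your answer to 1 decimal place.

n = 6, Σ = 3074, M = 512.3333
Σ(x−M)² = 11521.333; s = √(11521.333/5) = 48.0028
CV = 48.0028 / 512.3333 = 0.09369 = 9.369%

9.4%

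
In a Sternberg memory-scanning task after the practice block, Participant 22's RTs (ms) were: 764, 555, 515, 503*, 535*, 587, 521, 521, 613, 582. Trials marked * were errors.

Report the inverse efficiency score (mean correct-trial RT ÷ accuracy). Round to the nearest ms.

728 ms

Correct trials (n=8): 764, 555, 515, 587, 521, 521, 613, 582
Mean correct RT = 4658/8 = 582.2500 ms
Proportion correct = 8/10
IES = 582.2500 / (8/10) = 727.812 ms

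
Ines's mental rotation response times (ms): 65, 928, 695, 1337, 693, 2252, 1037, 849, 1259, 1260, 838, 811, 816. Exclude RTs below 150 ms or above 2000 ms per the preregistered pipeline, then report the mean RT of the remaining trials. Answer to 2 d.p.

Excluded: 65, 2252
Retained (n=11): Σ = 10523
Mean = 10523/11 = 956.6364

956.64 ms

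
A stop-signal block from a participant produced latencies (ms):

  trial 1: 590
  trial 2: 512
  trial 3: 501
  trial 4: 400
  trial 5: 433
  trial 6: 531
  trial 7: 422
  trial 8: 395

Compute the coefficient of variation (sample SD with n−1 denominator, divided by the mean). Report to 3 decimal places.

n = 8, Σ = 3784, M = 473.0000
Σ(x−M)² = 34972.000; s = √(34972.000/7) = 70.6824
CV = 70.6824 / 473.0000 = 0.14943

0.149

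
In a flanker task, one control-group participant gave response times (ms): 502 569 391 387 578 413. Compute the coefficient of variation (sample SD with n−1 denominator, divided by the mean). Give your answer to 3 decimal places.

n = 6, Σ = 2840, M = 473.3333
Σ(x−M)² = 38801.333; s = √(38801.333/5) = 88.0924
CV = 88.0924 / 473.3333 = 0.18611

0.186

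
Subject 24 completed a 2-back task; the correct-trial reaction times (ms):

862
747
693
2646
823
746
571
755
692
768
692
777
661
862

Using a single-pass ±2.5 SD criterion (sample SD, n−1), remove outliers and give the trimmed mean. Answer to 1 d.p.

742.2 ms

n = 14, ΣRT = 12295, M = 878.214
Σ(x−M)² = 3446130.36; s = √(3446130.36/13) = 514.866
Cutoffs: 878.214 ± 2.5·514.866 → [-409.0, 2165.4]
Outside: 2646 → excluded.
Retained (n=13): Σ = 9649, mean = 9649/13 = 742.231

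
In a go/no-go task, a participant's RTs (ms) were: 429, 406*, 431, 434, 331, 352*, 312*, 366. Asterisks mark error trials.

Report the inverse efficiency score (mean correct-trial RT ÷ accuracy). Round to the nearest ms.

637 ms

Correct trials (n=5): 429, 431, 434, 331, 366
Mean correct RT = 1991/5 = 398.2000 ms
Proportion correct = 5/8
IES = 398.2000 / (5/8) = 637.120 ms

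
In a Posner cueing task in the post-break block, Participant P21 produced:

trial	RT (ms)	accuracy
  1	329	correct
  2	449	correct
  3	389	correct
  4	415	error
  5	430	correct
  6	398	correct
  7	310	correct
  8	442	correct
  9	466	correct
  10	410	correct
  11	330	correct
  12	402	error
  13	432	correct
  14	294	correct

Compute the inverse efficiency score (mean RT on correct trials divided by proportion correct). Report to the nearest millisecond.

Correct trials (n=12): 329, 449, 389, 430, 398, 310, 442, 466, 410, 330, 432, 294
Mean correct RT = 4679/12 = 389.9167 ms
Proportion correct = 12/14
IES = 389.9167 / (12/14) = 454.903 ms

455 ms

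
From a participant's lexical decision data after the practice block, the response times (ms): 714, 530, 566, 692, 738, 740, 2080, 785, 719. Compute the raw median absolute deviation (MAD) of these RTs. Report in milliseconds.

27 ms

Sorted: 530, 566, 692, 714, 719, 738, 740, 785, 2080 → median = 719
|x − 719|: 5, 189, 153, 27, 19, 21, 1361, 66, 0
Sorted deviations: 0, 5, 19, 21, 27, 66, 153, 189, 1361 → MAD = 27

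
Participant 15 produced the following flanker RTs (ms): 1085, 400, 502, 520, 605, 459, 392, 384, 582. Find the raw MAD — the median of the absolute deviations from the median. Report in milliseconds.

Sorted: 384, 392, 400, 459, 502, 520, 582, 605, 1085 → median = 502
|x − 502|: 583, 102, 0, 18, 103, 43, 110, 118, 80
Sorted deviations: 0, 18, 43, 80, 102, 103, 110, 118, 583 → MAD = 102

102 ms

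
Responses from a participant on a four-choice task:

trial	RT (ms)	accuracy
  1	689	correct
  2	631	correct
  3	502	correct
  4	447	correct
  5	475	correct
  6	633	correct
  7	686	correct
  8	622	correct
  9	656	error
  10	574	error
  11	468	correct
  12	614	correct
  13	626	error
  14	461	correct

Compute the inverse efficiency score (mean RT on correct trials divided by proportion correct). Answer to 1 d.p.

Correct trials (n=11): 689, 631, 502, 447, 475, 633, 686, 622, 468, 614, 461
Mean correct RT = 6228/11 = 566.1818 ms
Proportion correct = 11/14
IES = 566.1818 / (11/14) = 720.595 ms

720.6 ms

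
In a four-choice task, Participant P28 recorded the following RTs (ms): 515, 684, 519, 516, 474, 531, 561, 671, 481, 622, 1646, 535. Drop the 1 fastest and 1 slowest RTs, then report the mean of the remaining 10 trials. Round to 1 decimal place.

Sorted: 474, 481, 515, 516, 519, 531, 535, 561, 622, 671, 684, 1646
Drop lowest 1 (474) and highest 1 (1646)
Remaining (n=10): Σ = 5635, mean = 5635/10 = 563.500

563.5 ms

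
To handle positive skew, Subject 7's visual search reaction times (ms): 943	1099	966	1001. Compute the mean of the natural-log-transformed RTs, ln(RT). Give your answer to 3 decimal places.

ln(RT): 6.8491, 7.0022, 6.8732, 6.9088
Σ ln(RT) = 27.6331
Mean = 27.6331/4 = 6.90829

6.908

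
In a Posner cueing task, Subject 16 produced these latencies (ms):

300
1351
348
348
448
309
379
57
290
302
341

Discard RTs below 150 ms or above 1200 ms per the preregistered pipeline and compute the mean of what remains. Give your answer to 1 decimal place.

340.6 ms

Excluded: 57, 1351
Retained (n=9): Σ = 3065
Mean = 3065/9 = 340.5556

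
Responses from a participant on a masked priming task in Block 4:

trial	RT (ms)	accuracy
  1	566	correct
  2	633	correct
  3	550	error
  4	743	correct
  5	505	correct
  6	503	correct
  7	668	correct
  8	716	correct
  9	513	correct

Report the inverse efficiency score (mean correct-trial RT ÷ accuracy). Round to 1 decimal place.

Correct trials (n=8): 566, 633, 743, 505, 503, 668, 716, 513
Mean correct RT = 4847/8 = 605.8750 ms
Proportion correct = 8/9
IES = 605.8750 / (8/9) = 681.609 ms

681.6 ms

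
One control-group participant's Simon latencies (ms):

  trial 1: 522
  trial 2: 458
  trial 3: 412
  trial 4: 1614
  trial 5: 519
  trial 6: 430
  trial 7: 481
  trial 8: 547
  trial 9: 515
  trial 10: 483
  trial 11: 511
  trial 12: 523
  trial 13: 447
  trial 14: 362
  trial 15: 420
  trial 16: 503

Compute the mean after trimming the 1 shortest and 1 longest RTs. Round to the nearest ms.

Sorted: 362, 412, 420, 430, 447, 458, 481, 483, 503, 511, 515, 519, 522, 523, 547, 1614
Drop lowest 1 (362) and highest 1 (1614)
Remaining (n=14): Σ = 6771, mean = 6771/14 = 483.643

484 ms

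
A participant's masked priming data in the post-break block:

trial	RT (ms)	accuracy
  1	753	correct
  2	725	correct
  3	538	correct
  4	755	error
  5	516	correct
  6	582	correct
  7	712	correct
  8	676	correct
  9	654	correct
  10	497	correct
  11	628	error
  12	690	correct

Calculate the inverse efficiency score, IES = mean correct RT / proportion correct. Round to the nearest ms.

761 ms

Correct trials (n=10): 753, 725, 538, 516, 582, 712, 676, 654, 497, 690
Mean correct RT = 6343/10 = 634.3000 ms
Proportion correct = 10/12
IES = 634.3000 / (10/12) = 761.160 ms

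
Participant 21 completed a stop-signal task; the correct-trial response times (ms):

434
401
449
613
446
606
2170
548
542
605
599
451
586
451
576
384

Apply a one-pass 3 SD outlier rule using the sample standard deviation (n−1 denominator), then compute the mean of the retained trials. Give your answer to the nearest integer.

513 ms

n = 16, ΣRT = 9861, M = 616.312
Σ(x−M)² = 2672445.44; s = √(2672445.44/15) = 422.094
Cutoffs: 616.312 ± 3·422.094 → [-650.0, 1882.6]
Outside: 2170 → excluded.
Retained (n=15): Σ = 7691, mean = 7691/15 = 512.733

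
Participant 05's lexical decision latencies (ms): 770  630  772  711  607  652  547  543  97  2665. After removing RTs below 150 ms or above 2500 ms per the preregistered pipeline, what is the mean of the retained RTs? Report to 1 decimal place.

654.0 ms

Excluded: 97, 2665
Retained (n=8): Σ = 5232
Mean = 5232/8 = 654.0000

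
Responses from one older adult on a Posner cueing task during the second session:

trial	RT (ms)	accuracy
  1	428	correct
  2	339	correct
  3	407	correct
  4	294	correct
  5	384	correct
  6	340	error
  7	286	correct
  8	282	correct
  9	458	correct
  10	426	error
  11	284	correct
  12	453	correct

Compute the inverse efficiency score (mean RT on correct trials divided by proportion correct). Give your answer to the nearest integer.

434 ms

Correct trials (n=10): 428, 339, 407, 294, 384, 286, 282, 458, 284, 453
Mean correct RT = 3615/10 = 361.5000 ms
Proportion correct = 10/12
IES = 361.5000 / (10/12) = 433.800 ms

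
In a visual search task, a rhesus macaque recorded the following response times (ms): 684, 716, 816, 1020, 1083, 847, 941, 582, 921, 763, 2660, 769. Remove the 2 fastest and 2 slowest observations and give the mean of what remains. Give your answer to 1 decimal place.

849.1 ms

Sorted: 582, 684, 716, 763, 769, 816, 847, 921, 941, 1020, 1083, 2660
Drop lowest 2 (582, 684) and highest 2 (1083, 2660)
Remaining (n=8): Σ = 6793, mean = 6793/8 = 849.125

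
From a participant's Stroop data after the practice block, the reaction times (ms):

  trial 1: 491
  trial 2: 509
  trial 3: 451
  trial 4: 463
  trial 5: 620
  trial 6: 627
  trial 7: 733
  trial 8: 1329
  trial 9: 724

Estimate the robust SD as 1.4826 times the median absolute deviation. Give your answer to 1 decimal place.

Sorted: 451, 463, 491, 509, 620, 627, 724, 733, 1329 → median = 620
|x − 620| sorted: 0, 7, 104, 111, 113, 129, 157, 169, 709 → MAD = 113
Robust SD ≈ 1.4826 × 113 = 167.534

167.5 ms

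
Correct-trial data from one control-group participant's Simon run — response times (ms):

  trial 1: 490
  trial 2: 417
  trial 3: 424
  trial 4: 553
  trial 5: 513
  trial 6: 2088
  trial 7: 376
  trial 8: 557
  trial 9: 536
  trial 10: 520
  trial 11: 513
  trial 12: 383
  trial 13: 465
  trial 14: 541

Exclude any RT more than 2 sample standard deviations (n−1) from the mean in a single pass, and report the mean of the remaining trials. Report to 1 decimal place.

483.7 ms

n = 14, ΣRT = 8376, M = 598.286
Σ(x−M)² = 2439330.86; s = √(2439330.86/13) = 433.175
Cutoffs: 598.286 ± 2·433.175 → [-268.1, 1464.6]
Outside: 2088 → excluded.
Retained (n=13): Σ = 6288, mean = 6288/13 = 483.692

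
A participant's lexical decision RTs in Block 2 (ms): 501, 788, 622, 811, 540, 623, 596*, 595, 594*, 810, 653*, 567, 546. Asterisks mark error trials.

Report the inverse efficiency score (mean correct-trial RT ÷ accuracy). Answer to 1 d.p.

832.4 ms

Correct trials (n=10): 501, 788, 622, 811, 540, 623, 595, 810, 567, 546
Mean correct RT = 6403/10 = 640.3000 ms
Proportion correct = 10/13
IES = 640.3000 / (10/13) = 832.390 ms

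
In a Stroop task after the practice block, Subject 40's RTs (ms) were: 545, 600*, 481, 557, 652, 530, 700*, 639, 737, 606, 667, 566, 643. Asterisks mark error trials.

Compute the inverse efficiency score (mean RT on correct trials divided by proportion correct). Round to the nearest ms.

712 ms

Correct trials (n=11): 545, 481, 557, 652, 530, 639, 737, 606, 667, 566, 643
Mean correct RT = 6623/11 = 602.0909 ms
Proportion correct = 11/13
IES = 602.0909 / (11/13) = 711.562 ms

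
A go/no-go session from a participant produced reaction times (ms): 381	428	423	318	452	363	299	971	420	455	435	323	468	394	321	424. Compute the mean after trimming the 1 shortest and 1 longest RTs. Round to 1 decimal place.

Sorted: 299, 318, 321, 323, 363, 381, 394, 420, 423, 424, 428, 435, 452, 455, 468, 971
Drop lowest 1 (299) and highest 1 (971)
Remaining (n=14): Σ = 5605, mean = 5605/14 = 400.357

400.4 ms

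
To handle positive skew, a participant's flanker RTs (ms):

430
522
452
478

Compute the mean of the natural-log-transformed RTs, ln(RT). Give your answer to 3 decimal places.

ln(RT): 6.0638, 6.2577, 6.1137, 6.1696
Σ ln(RT) = 24.6047
Mean = 24.6047/4 = 6.15119

6.151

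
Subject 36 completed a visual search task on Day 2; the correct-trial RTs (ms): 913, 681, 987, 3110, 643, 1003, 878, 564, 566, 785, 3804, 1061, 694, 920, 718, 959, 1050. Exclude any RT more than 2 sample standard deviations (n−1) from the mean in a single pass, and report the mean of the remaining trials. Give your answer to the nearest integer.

828 ms

n = 17, ΣRT = 19336, M = 1137.412
Σ(x−M)² = 12857502.12; s = √(12857502.12/16) = 896.434
Cutoffs: 1137.412 ± 2·896.434 → [-655.5, 2930.3]
Outside: 3110, 3804 → excluded.
Retained (n=15): Σ = 12422, mean = 12422/15 = 828.133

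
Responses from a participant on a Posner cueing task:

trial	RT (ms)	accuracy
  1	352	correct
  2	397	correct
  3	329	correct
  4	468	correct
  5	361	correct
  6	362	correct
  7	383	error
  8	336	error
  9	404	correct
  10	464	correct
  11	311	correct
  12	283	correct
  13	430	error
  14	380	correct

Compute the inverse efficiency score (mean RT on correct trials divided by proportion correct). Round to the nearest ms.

Correct trials (n=11): 352, 397, 329, 468, 361, 362, 404, 464, 311, 283, 380
Mean correct RT = 4111/11 = 373.7273 ms
Proportion correct = 11/14
IES = 373.7273 / (11/14) = 475.653 ms

476 ms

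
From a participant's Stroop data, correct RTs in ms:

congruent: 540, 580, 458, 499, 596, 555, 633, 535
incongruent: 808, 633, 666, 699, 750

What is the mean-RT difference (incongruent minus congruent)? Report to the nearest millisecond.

M(congruent) = 4396/8 = 549.500
M(incongruent) = 3556/5 = 711.200
Difference = 711.200 − 549.500 = 161.700 ms

162 ms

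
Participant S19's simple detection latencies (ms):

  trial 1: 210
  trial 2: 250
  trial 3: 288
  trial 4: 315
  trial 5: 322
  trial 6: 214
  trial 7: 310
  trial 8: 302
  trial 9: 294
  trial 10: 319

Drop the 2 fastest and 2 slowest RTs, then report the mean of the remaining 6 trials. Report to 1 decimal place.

293.2 ms

Sorted: 210, 214, 250, 288, 294, 302, 310, 315, 319, 322
Drop lowest 2 (210, 214) and highest 2 (319, 322)
Remaining (n=6): Σ = 1759, mean = 1759/6 = 293.167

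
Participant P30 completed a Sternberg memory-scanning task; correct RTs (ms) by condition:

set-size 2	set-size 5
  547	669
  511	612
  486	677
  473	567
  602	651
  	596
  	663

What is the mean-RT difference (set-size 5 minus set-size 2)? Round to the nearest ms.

M(set-size 2) = 2619/5 = 523.800
M(set-size 5) = 4435/7 = 633.571
Difference = 633.571 − 523.800 = 109.771 ms

110 ms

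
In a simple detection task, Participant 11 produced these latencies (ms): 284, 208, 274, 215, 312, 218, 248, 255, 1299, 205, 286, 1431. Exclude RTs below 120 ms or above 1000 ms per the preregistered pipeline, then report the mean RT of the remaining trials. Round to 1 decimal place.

Excluded: 1299, 1431
Retained (n=10): Σ = 2505
Mean = 2505/10 = 250.5000

250.5 ms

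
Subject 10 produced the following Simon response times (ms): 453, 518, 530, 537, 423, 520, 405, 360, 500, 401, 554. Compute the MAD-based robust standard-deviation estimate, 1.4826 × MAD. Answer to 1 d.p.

Sorted: 360, 401, 405, 423, 453, 500, 518, 520, 530, 537, 554 → median = 500
|x − 500| sorted: 0, 18, 20, 30, 37, 47, 54, 77, 95, 99, 140 → MAD = 47
Robust SD ≈ 1.4826 × 47 = 69.682

69.7 ms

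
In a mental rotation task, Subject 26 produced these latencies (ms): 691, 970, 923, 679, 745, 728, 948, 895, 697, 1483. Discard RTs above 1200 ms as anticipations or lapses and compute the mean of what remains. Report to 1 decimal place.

Excluded: 1483
Retained (n=9): Σ = 7276
Mean = 7276/9 = 808.4444

808.4 ms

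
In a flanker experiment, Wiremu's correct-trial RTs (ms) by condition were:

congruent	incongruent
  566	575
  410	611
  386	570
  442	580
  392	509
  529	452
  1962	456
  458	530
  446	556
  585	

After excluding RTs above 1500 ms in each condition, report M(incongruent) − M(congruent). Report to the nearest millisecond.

69 ms

congruent: exclude 1962
M(congruent) = 4214/9 = 468.222
M(incongruent) = 4839/9 = 537.667
Difference = 537.667 − 468.222 = 69.444 ms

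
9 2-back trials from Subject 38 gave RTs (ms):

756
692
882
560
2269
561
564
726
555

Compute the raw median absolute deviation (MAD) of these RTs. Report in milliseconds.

Sorted: 555, 560, 561, 564, 692, 726, 756, 882, 2269 → median = 692
|x − 692|: 64, 0, 190, 132, 1577, 131, 128, 34, 137
Sorted deviations: 0, 34, 64, 128, 131, 132, 137, 190, 1577 → MAD = 131

131 ms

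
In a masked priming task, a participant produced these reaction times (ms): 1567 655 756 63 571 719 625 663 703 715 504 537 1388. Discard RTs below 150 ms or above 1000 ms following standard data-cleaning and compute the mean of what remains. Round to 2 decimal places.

Excluded: 63, 1388, 1567
Retained (n=10): Σ = 6448
Mean = 6448/10 = 644.8000

644.80 ms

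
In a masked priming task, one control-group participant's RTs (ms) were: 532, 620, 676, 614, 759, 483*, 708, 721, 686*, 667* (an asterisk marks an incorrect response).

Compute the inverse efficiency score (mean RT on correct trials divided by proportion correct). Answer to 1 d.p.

Correct trials (n=7): 532, 620, 676, 614, 759, 708, 721
Mean correct RT = 4630/7 = 661.4286 ms
Proportion correct = 7/10
IES = 661.4286 / (7/10) = 944.898 ms

944.9 ms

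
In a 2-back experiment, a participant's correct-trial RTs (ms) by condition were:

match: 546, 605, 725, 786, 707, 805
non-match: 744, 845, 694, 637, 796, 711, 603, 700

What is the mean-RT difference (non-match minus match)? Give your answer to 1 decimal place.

20.6 ms

M(match) = 4174/6 = 695.667
M(non-match) = 5730/8 = 716.250
Difference = 716.250 − 695.667 = 20.583 ms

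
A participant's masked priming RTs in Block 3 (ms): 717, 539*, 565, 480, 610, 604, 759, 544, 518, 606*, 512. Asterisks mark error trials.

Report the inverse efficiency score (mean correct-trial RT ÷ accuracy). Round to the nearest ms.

721 ms

Correct trials (n=9): 717, 565, 480, 610, 604, 759, 544, 518, 512
Mean correct RT = 5309/9 = 589.8889 ms
Proportion correct = 9/11
IES = 589.8889 / (9/11) = 720.975 ms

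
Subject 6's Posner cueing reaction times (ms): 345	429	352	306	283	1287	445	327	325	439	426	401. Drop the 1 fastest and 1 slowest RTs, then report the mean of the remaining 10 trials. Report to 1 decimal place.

Sorted: 283, 306, 325, 327, 345, 352, 401, 426, 429, 439, 445, 1287
Drop lowest 1 (283) and highest 1 (1287)
Remaining (n=10): Σ = 3795, mean = 3795/10 = 379.500

379.5 ms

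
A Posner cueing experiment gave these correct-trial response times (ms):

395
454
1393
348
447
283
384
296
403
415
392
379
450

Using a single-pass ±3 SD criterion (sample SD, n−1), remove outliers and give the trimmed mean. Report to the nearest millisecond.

n = 13, ΣRT = 6039, M = 464.538
Σ(x−M)² = 967755.23; s = √(967755.23/12) = 283.983
Cutoffs: 464.538 ± 3·283.983 → [-387.4, 1316.5]
Outside: 1393 → excluded.
Retained (n=12): Σ = 4646, mean = 4646/12 = 387.167

387 ms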